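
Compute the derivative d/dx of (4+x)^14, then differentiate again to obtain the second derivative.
182(4+x)^12

First derivative: 14(4+x)^{13}. Second derivative: 14·13·(4+x)^{12} = 182(4+x)^{12}.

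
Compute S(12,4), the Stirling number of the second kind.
611,501

Working:
Using the Stirling recurrence: S(n,k) = k·S(n-1,k) + S(n-1,k-1)
S(12,4) = 4·S(11,4) + S(11,3)
         = 4·145750 + 28501
         = 583000 + 28501
         = 611,501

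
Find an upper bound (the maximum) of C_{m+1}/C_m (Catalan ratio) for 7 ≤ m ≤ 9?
38/11

Explanation: C_{m+1}/C_m = 2(2m+1)/(m+2), which increases with m. Maximum at m = 9: 2·19/11 = 38/11.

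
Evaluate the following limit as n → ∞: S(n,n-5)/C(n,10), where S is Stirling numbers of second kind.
945

The leading term of S(n,n-5) as a polynomial in n is (9)!!·C(n,10), so the ratio → (9)!! = 945.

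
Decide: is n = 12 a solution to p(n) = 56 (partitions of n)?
No

Explanation: Pentagonal recurrence p(n) = p(n−1) + p(n−2) − p(n−5) − p(n−7) + …: p(12) = p(11) + p(10) − p(7) − p(5) + p(0) = 56 + 42 − 15 − 7 + 1 = 77, which does not equal 56.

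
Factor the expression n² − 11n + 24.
(n − 3)(n − 8)

Reasoning: Seek roots whose sum is 11 and product is 24: (3, 8). So n² − 11n + 24 = (n − 3)(n − 8).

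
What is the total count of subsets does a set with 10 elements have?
Each element can be included or excluded: 2^10 = 1,024.

Answer: 1,024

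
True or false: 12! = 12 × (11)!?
True

Explanation: By definition n! = n × (n-1)!, so 12! = 12 × 11!.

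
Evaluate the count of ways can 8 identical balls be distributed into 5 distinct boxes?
495

Reasoning: C(8+5-1, 5-1) = C(12, 4) = 495.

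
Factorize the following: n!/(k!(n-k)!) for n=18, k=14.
C(18,14) = 3,060

This is the binomial coefficient C(18,14) = 3,060.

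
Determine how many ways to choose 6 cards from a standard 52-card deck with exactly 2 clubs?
13 clubs and 39 non-clubs: C(13,2) × C(39,4) = 78 × 82251 = 6,415,578.

Answer: 6,415,578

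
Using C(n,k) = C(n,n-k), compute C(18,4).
3,060

Explanation: C(18,4) = C(18,14) = 3,060.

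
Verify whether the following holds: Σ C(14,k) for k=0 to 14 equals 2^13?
Binomial theorem: Σ C(14,k) = (1+1)^14 = 2^14 = 16,384; RHS 2^13 = 8,192.

Answer: False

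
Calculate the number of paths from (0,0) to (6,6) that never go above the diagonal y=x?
Counted by the Catalan number C_6: C_6 = C(12,6)/(6+1) = 924/7 = 132.
Final answer: 132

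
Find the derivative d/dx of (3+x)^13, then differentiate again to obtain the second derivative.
156(3+x)^11

First derivative: 13(3+x)^{12}. Second derivative: 13·12·(3+x)^{11} = 156(3+x)^{11}.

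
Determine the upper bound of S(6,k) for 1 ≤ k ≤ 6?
Row S(6,k) for k = 1..6 (via S(n,k) = k·S(n−1,k) + S(n−1,k−1)): 1, 31, 90, 65, 15, 1. The row is unimodal; maximum at k = 3: 90.

Answer: 90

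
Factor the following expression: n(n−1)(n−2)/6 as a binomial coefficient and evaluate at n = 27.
C(n,3); C(27,3) = 2,925

Reasoning: n(n−1)(n−2)/6 = n!/(3!(n−3)!) = C(n,3). At n = 27: C(27,3) = 2,925.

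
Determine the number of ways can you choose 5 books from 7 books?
21

Reasoning: C(7,5) = 7! / (5! × (7-5)!)
         = 7! / (5! × 2!)
         = 21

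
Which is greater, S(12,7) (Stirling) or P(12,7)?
P(12,7)
S(12,7) = 7·S(11,7) + S(11,6) = 7·63,987 + 179,487 = 627,396; P(12,7) = 3,991,680.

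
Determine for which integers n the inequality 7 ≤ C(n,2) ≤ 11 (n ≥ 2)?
5

Reasoning: C(4,2)=6; C(5,2)=10; C(6,2)=15. So valid n = 5.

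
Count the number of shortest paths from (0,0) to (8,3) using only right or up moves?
165

Solution: Choose 8 rights from 11 moves: C(11,8) = 165.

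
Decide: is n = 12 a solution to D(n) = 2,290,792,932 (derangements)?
No

Reasoning: D(12) = (12-1)·[D(11) + D(10)] = 11·[14,684,570 + 1,334,961] = 176,214,841, which does not equal 2,290,792,932.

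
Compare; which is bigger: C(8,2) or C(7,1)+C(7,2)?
By Pascal's identity: C(8,2) = C(7,1)+C(7,2) = 28. Equal.
Final answer: Equal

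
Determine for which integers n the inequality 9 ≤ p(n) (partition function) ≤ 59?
6, 7, 8, 9, 10, 11

Working:
Tabulating p(n) via p(n) = p(n−1) + p(n−2) − p(n−5) − p(n−7) + …: p(5)=7; p(6)=11; p(7)=15; p(8)=22; p(9)=30; p(10)=42; p(11)=56; p(12)=77. So valid n = 6, 7, 8, 9, 10, 11.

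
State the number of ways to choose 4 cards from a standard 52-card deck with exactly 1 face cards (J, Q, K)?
118,560

Solution: 12 face cards and 40 non-face cards: C(12,1) × C(40,3) = 12 × 9,880 = 118,560.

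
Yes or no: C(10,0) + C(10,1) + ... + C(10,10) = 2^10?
Binomial theorem with x = y = 1: Σ C(10,i) = (1+1)^10 = 2^10 = 1,024. The statement holds.
Final answer: Yes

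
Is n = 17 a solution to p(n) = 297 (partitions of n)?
Yes

Explanation: Pentagonal recurrence p(n) = p(n−1) + p(n−2) − p(n−5) − p(n−7) + …: p(17) = p(16) + p(15) − p(12) − p(10) + p(5) + p(2) = 231 + 176 − 77 − 42 + 7 + 2 = 297, which equals 297.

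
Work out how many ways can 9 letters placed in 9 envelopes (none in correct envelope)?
133,496

Solution: Using D(n) = (n-1)[D(n-1) + D(n-2)]:
D(9) = (9-1) × [D(8) + D(7)]
      = 8 × [14833 + 1854]
      = 8 × 16687
      = 133,496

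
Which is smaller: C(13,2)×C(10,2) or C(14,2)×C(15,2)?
C(13,2)×C(10,2)=3,510, C(14,2)×C(15,2)=9,555.
Final answer: C(13,2)×C(10,2)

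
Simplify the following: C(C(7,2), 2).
C(7,2) = 21, then C(21, 2) = 210.
Final answer: 210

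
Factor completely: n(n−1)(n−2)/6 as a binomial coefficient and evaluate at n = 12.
C(n,3); C(12,3) = 220

n(n−1)(n−2)/6 = n!/(3!(n−3)!) = C(n,3). At n = 12: C(12,3) = 220.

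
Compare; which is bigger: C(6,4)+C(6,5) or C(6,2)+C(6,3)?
C(6,2)+C(6,3)

Reasoning: First=21, Second=35.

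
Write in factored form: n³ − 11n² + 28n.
n(n − 4)(n − 7)

n³ − 11n² + 28n = n(n² − 11n + 28) = n(n − 4)(n − 7).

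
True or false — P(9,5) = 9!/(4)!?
True
Permutation formula P(n,k) = n!/(n-k)!: 9!/4! = 362,880/24 = 15,120 = P(9,5). The statement holds.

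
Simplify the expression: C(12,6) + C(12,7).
1,716

Working:
By Pascal's identity: C(13,7) = 1,716.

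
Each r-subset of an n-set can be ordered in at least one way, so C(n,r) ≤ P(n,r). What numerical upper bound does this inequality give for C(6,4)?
360

Explanation: P(6,4) = 6·5·4·3 = 360, so C(6,4) ≤ 360. (The bound is loose by a factor of 4! = 24: C(6,4) = 360/24 = 15.)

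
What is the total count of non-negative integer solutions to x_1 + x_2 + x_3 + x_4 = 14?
680

Reasoning: C(14+4-1, 4-1) = 680.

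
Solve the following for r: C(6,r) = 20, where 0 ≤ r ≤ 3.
C(6,r) is increasing for 0 ≤ r ≤ 3. Stepping up (C(6,r+1) = C(6,r)·(6−r)/(r+1)): C(6,1) = 6, C(6,2) = 15, C(6,3) = 20 ✓. So r = 3.
Final answer: 3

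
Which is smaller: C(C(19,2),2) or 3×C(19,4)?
3×C(19,4)

Solution: C(C(19,2),2)=14,535, 3×C(19,4)=11,628.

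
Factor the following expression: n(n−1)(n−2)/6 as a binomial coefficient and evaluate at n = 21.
C(n,3); C(21,3) = 1,330

Solution: n(n−1)(n−2)/6 = n!/(3!(n−3)!) = C(n,3). At n = 21: C(21,3) = 1,330.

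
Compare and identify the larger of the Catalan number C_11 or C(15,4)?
C_11
C_11 = C(22,11)/(11+1) = 705,432/12 = 58,786; C(15,4) = 1,365.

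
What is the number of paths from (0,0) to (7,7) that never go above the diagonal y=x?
429

Explanation: Counted by the Catalan number C_7: C_7 = C(14,7)/(7+1) = 3,432/8 = 429.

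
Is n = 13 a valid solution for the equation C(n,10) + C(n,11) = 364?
Yes

Explanation: C(13,10) + C(13,11) = 286 + 78 = 364, which equals 364.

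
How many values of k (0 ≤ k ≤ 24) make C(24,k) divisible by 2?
Checking C(24,k) mod 2 for k = 0..24: divisible at k = 1, 2, 3, 4, 5, 6, 7, 9, 10, 11, 12, 13, 14, 15, 17, 18, 19, 20, 21, 22, 23. That's 21 values.

Answer: 21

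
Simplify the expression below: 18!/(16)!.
This equals 18×17 = 306.

Answer: 306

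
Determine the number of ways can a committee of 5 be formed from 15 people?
3,003

Reasoning: C(15,5) = 15! / (5! × (15-5)!)
         = 15! / (5! × 10!)
         = 3,003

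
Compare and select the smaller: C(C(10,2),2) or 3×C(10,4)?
3×C(10,4)

Working:
C(C(10,2),2)=990, 3×C(10,4)=630.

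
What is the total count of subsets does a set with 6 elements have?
64

Each element can be included or excluded: 2^6 = 64.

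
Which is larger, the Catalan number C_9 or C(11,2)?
C_9

C_9 = C(18,9)/(9+1) = 48,620/10 = 4,862; C(11,2) = 55.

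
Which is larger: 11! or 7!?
11!

11!=39,916,800, 7!=5,040. 11! > 7!.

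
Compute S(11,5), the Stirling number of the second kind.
246,730

Solution: Using the Stirling recurrence: S(n,k) = k·S(n-1,k) + S(n-1,k-1)
S(11,5) = 5·S(10,5) + S(10,4)
         = 5·42525 + 34105
         = 212625 + 34105
         = 246,730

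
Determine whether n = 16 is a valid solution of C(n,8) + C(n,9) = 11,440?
No

C(16,8) + C(16,9) = 12,870 + 11,440 = 24,310, which does not equal 11,440.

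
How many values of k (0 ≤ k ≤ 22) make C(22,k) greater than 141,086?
9

Solution: Row 22 is unimodal and symmetric about k=22/2. C(22,6)=74,613 ≤ 141,086; C(22,7)=170,544 > 141,086; by symmetry C(22,k) > 141,086 for k = 7..15. That's 15 - 7 + 1 = 9 values.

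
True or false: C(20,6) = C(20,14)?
True

Solution: C(20,6) = C(20,20-6) by the symmetry property; both equal 38,760.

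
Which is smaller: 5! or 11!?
5!

Working:
5!=120, 11!=39,916,800. 11! > 5!.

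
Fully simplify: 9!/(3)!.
60,480

This equals 9×8×...×4 = 60,480.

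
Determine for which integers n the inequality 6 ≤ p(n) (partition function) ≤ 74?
Tabulating p(n) via p(n) = p(n−1) + p(n−2) − p(n−5) − p(n−7) + …: p(4)=5; p(5)=7; p(6)=11; p(7)=15; p(8)=22; p(9)=30; p(10)=42; p(11)=56; p(12)=77. So valid n = 5, 6, 7, 8, 9, 10, 11.
Final answer: 5, 6, 7, 8, 9, 10, 11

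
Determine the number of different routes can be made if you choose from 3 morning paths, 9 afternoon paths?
27

Reasoning: By the multiplication principle: 3 × 9 = 27.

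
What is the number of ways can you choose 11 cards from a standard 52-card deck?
60,403,728,840

Reasoning: C(52,11) = 60,403,728,840.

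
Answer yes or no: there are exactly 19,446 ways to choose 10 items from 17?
C(17,10) = 19,448 ≠ 19446.

Answer: No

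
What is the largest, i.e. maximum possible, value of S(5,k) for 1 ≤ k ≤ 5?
25

Working:
Row S(5,k) for k = 1..5 (via S(n,k) = k·S(n−1,k) + S(n−1,k−1)): 1, 15, 25, 10, 1. The row is unimodal; maximum at k = 3: 25.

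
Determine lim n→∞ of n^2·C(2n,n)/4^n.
∞

Working:
C(2n,n) ~ 4^n/√(πn), so n^2·C(2n,n)/4^n ~ n^(2 − 1/2)/√π → ∞.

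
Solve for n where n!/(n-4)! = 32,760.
15

n!/(n-4)! = n×(n-1)×(n-2)×(n-3), a product of 4 consecutive integers ≈ (n−1.5)^4. 32,760^(1/4) + 1.5 ≈ 15.0; check n = 15: 15×14×13×12 = 32,760 ✓. So n = 15.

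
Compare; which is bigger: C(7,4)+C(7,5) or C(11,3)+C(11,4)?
First=56, Second=495.
Final answer: C(11,3)+C(11,4)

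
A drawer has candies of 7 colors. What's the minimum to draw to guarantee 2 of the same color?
8

Worst case: 1 of each = 7. One more: 8.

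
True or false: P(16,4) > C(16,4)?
True
P(16,4) = 43,680 and C(16,4) = 1,820; P(n,r) = r! × C(n,r) so P > C whenever r ≥ 2.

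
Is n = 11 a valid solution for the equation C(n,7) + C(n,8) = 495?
Yes

Solution: C(11,7) + C(11,8) = 330 + 165 = 495, which equals 495.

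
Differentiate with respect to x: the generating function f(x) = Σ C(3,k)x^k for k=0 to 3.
Σ k·C(3,k)x^(k-1) for k=1 to 3

Reasoning: Term-by-term differentiation gives Σ k·C(3,k)x^{k-1} for k=1 to 3.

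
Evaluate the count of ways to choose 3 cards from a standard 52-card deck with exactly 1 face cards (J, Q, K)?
9,360
12 face cards and 40 non-face cards: C(12,1) × C(40,2) = 12 × 780 = 9,360.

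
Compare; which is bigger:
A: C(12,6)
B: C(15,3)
A=C(12,6)=924, B=C(15,3)=455.

Answer: A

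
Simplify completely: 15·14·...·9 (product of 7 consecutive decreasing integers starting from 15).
This is P(15,7) = 15!/(8)! = 32,432,400.

Answer: 32,432,400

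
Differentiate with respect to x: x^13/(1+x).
Quotient rule: [13x^{12}(1+x) - x^13]/(1+x)².

Answer: (13x^12(1+x) - x^13)/(1+x)²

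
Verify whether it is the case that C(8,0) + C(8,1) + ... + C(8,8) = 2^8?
True

Working:
Binomial theorem with x = y = 1: Σ C(8,i) = (1+1)^8 = 2^8 = 256. The statement holds.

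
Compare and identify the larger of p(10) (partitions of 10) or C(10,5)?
Pentagonal recurrence p(n) = p(n−1) + p(n−2) − p(n−5) − p(n−7) + …: p(10) = p(9) + p(8) − p(5) − p(3) = 30 + 22 − 7 − 3 = 42; C(10,5) = 252.

Answer: C(10,5)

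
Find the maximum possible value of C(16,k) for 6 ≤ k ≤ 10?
12,870
C(16,k) is maximised at the centre of the row: C(16,8) = 12,870.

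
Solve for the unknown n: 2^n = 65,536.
16

Explanation: 65,536 = 1,024 × 64 = 2^10 × 2^6 = 2^16, so n = 16.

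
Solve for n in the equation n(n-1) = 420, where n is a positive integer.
n² − n − 420 = 0, so n = (1 ± √(1 + 4·420))/2 = (1 ± √1,681)/2 = (1 ± 41)/2, i.e. n = 21 or n = -20. Taking the positive root, n = 21 (check: 21×20 = 420).

Answer: 21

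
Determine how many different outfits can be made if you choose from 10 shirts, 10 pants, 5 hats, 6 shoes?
3,000

Reasoning: By the multiplication principle: 10 × 10 × 5 × 6 = 3,000.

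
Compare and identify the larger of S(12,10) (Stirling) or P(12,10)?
P(12,10)

Explanation: S(12,10) = 10·S(11,10) + S(11,9) = 10·55 + 1,155 = 1,705; P(12,10) = 239,500,800.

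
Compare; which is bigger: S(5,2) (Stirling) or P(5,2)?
P(5,2)

S(5,2) = 2·S(4,2) + S(4,1) = 2·7 + 1 = 15; P(5,2) = 20.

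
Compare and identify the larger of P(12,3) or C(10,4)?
P(12,3)=1,320, C(10,4)=210.

Answer: P(12,3)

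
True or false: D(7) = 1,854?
True

Derangements of 7 elements: D(7) = (7-1)·[D(6) + D(5)] = 6·[265 + 44] = 1,854.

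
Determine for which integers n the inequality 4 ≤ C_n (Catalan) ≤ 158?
C_2=2; C_3=5; C_4=14; C_5=42; C_6=132; C_7=429. So valid n = 3, 4, 5, 6.
Final answer: 3, 4, 5, 6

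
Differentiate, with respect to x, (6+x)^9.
9(6+x)^8

Reasoning: Using the power rule: d/dx (6+x)^9 = 9(6+x)^{8}.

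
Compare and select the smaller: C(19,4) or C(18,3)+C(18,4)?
By Pascal's identity: C(19,4) = C(18,3)+C(18,4) = 3,876. Equal.

Answer: Equal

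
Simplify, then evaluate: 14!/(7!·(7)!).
3,432

This is C(14,7) = 3,432.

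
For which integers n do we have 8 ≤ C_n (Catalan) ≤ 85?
4, 5
C_3=5; C_4=14; C_5=42; C_6=132. So valid n = 4, 5.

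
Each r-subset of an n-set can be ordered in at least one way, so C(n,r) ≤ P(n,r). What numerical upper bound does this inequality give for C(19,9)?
P(19,9) = 19·18·17·16·15·14·13·12·11 = 33,522,128,640, so C(19,9) ≤ 33,522,128,640. (The bound is loose by a factor of 9! = 362,880: C(19,9) = 33,522,128,640/362,880 = 92,378.)

Answer: 33,522,128,640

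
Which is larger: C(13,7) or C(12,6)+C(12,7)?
Equal
By Pascal's identity: C(13,7) = C(12,6)+C(12,7) = 1,716. Equal.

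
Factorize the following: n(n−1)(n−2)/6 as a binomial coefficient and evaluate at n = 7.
C(n,3); C(7,3) = 35

Explanation: n(n−1)(n−2)/6 = n!/(3!(n−3)!) = C(n,3). At n = 7: C(7,3) = 35.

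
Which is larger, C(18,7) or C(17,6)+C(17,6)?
C(18,7)

C(18,7)=31,824; C(17,6)+C(17,6)=12,376+12,376=24,752.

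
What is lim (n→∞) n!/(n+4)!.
0

Reasoning: n!/(n+4)! = 1/[(n+1)(n+2)···(n+4)] → 0 as n → ∞.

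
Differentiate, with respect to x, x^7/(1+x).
(7x^6(1+x) - x^7)/(1+x)²
Quotient rule: [7x^{6}(1+x) - x^7]/(1+x)².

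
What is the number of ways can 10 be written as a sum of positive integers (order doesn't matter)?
42

Working:
Pentagonal recurrence p(n) = p(n−1) + p(n−2) − p(n−5) − p(n−7) + …: p(10) = p(9) + p(8) − p(5) − p(3) = 30 + 22 − 7 − 3 = 42.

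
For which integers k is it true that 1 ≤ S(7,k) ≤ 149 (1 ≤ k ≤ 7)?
1, 2, 5, 6, 7

Solution: S(7,1)=1; S(7,2)=63; S(7,3)=301; S(7,4)=350; S(7,5)=140; S(7,6)=21; S(7,7)=1. So valid k = 1, 2, 5, 6, 7.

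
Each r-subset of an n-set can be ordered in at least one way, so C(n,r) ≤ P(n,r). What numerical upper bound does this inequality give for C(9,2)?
72

Solution: P(9,2) = 9·8 = 72, so C(9,2) ≤ 72. (The bound is loose by a factor of 2! = 2: C(9,2) = 72/2 = 36.)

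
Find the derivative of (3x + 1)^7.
21(3x + 1)^6

Explanation: Chain rule: 7(3x+1)^{6} × 3 = 21(3x+1)^{6}.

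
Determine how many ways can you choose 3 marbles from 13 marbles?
286

Solution: C(13,3) = 13! / (3! × (13-3)!)
         = 13! / (3! × 10!)
         = 286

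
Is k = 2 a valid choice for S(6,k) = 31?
S(6,2) = 2·S(5,2) + S(5,1) = 2·15 + 1 = 31, which equals 31.
Final answer: Yes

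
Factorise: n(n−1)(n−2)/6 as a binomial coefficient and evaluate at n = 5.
C(n,3); C(5,3) = 10

Explanation: n(n−1)(n−2)/6 = n!/(3!(n−3)!) = C(n,3). At n = 5: C(5,3) = 10.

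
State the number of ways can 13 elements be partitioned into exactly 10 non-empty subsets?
39,325

This equals S(13,10), the Stirling number of the 2nd kind.
Using the Stirling recurrence: S(n,k) = k·S(n-1,k) + S(n-1,k-1)
S(13,10) = 10·S(12,10) + S(12,9)
         = 10·1705 + 22275
         = 17050 + 22275
         = 39,325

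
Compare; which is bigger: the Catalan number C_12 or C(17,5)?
C_12 = C(24,12)/(12+1) = 2,704,156/13 = 208,012; C(17,5) = 6,188.
Final answer: C_12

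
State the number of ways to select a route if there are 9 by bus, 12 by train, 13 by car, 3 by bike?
By the addition principle: 9 + 12 + 13 + 3 = 37.
Final answer: 37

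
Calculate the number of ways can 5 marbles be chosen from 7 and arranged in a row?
2,520

Solution: P(7,5) = 7!/(7-5)! = 2,520.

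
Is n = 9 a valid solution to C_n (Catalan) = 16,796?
No

Solution: C_9 = C(18,9)/(9+1) = 48,620/10 = 4,862, which does not equal 16,796.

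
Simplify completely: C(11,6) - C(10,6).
252

Working:
C(11,6) - C(10,6) = C(10,5) = 252.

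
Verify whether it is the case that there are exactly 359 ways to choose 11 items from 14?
False
C(14,11) = 364 ≠ 359.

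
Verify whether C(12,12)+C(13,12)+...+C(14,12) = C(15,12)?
False

Reasoning: Hockey stick identity gives Σ = C(15,13) = 105; RHS C(15,12) = 455.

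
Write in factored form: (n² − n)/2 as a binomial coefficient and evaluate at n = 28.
C(n,2); C(28,2) = 378

(n² − n)/2 = n(n−1)/2 = C(n,2). At n = 28: C(28,2) = 378.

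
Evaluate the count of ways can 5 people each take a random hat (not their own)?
Using D(n) = (n-1)[D(n-1) + D(n-2)]:
D(5) = (5-1) × [D(4) + D(3)]
      = 4 × [9 + 2]
      = 4 × 11
      = 44

Answer: 44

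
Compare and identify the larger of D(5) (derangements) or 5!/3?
D(5)

D(5) = (5-1)·[D(4) + D(3)] = 4·[9 + 2] = 44; 5!/3 = 120/3 = 40.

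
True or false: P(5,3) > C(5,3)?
True

Working:
P(5,3) = 60 and C(5,3) = 10; P(n,r) = r! × C(n,r) so P > C whenever r ≥ 2.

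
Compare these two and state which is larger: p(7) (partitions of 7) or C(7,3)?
C(7,3)

Explanation: Pentagonal recurrence p(n) = p(n−1) + p(n−2) − p(n−5) − p(n−7) + …: p(7) = p(6) + p(5) − p(2) − p(0) = 11 + 7 − 2 − 1 = 15; C(7,3) = 35.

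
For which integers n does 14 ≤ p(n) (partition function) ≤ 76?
7, 8, 9, 10, 11

Tabulating p(n) via p(n) = p(n−1) + p(n−2) − p(n−5) − p(n−7) + …: p(6)=11; p(7)=15; p(8)=22; p(9)=30; p(10)=42; p(11)=56; p(12)=77. So valid n = 7, 8, 9, 10, 11.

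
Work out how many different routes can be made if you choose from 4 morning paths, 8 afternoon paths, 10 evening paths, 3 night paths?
By the multiplication principle: 4 × 8 × 10 × 3 = 960.
Final answer: 960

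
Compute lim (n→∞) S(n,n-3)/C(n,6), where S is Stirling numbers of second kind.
15

Working:
The leading term of S(n,n-3) as a polynomial in n is (5)!!·C(n,6), so the ratio → (5)!! = 15.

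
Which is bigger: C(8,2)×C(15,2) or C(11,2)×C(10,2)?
C(8,2)×C(15,2)
C(8,2)×C(15,2)=2,940, C(11,2)×C(10,2)=2,475.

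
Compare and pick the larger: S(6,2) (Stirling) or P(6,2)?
S(6,2)

S(6,2) = 2·S(5,2) + S(5,1) = 2·15 + 1 = 31; P(6,2) = 30.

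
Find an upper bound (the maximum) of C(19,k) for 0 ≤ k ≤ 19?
92,378

Reasoning: Maximum at k = 9 or k = 10: C(19,9) = 92,378.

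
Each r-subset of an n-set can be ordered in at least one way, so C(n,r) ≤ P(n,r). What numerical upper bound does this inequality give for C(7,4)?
840

Reasoning: P(7,4) = 7·6·5·4 = 840, so C(7,4) ≤ 840. (The bound is loose by a factor of 4! = 24: C(7,4) = 840/24 = 35.)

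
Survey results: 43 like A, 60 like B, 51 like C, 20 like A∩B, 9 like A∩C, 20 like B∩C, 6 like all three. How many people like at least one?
|A∪B∪C| = 43+60+51-20-9-20+6 = 111.

Answer: 111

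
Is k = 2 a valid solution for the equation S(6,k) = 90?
No

Explanation: S(6,2) = 2·S(5,2) + S(5,1) = 2·15 + 1 = 31, which does not equal 90.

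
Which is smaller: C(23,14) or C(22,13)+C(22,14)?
Equal

Explanation: By Pascal's identity: C(23,14) = C(22,13)+C(22,14) = 817,190. Equal.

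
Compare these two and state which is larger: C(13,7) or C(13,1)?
C(13,7)

C(13,7)=1,716, C(13,1)=13.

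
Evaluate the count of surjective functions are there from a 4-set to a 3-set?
36

Reasoning: Onto functions = 3! × S(4,3)
First compute S(4,3) via recurrence:
Using the Stirling recurrence: S(n,k) = k·S(n-1,k) + S(n-1,k-1)
S(4,3) = 3·S(3,3) + S(3,2)
         = 3·1 + 3
         = 3 + 3
         = 6
Then: 6 × 6 = 36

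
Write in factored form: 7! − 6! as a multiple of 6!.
6 × 6! = 4,320

Solution: 7! − 6! = 7·6! − 6! = (7 − 1)·6! = 6 × 6! = 4,320.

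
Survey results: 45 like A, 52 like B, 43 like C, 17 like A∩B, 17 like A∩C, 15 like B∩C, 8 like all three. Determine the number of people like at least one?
99

Reasoning: |A∪B∪C| = 45+52+43-17-17-15+8 = 99.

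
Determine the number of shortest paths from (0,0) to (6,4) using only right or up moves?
210

Working:
Choose 6 rights from 10 moves: C(10,6) = 210.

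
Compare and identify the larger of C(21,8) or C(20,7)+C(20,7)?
C(21,8)

C(21,8)=203,490; C(20,7)+C(20,7)=77,520+77,520=155,040.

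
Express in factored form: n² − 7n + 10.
(n − 2)(n − 5)

Seek roots whose sum is 7 and product is 10: (2, 5). So n² − 7n + 10 = (n − 2)(n − 5).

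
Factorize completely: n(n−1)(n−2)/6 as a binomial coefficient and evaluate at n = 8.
C(n,3); C(8,3) = 56

Reasoning: n(n−1)(n−2)/6 = n!/(3!(n−3)!) = C(n,3). At n = 8: C(8,3) = 56.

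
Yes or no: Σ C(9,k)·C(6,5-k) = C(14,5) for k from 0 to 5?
No
Vandermonde's identity gives C(15,5) = 3,003; RHS C(14,5) = 2,002.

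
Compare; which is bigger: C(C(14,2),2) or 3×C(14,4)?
C(C(14,2),2)

Explanation: C(C(14,2),2)=4,095, 3×C(14,4)=3,003.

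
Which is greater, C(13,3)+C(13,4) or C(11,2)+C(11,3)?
C(13,3)+C(13,4)

Solution: First=1,001, Second=220.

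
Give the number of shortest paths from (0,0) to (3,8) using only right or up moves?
Choose 3 rights from 11 moves: C(11,3) = 165.

Answer: 165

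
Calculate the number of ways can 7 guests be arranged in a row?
5,040

Arrangements of 7 distinct objects: 7! = 5,040.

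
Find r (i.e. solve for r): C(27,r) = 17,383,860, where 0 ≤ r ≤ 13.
12

Explanation: C(27,r) is increasing for 0 ≤ r ≤ 13. Stepping up (C(27,r+1) = C(27,r)·(27−r)/(r+1)): C(27,1) = 27, C(27,2) = 351, C(27,3) = 2,925, C(27,4) = 17,550, C(27,5) = 80,730, C(27,6) = 296,010, C(27,7) = 888,030, C(27,8) = 2,220,075, C(27,9) = 4,686,825, C(27,10) = 8,436,285, C(27,11) = 13,037,895, C(27,12) = 17,383,860 ✓. So r = 12.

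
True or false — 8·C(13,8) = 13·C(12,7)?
True

Explanation: Absorption identity k·C(n,k) = n·C(n-1,k-1). LHS = 8·1287 = 10,296; RHS = 13·792 = 10,296.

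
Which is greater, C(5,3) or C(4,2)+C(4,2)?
C(4,2)+C(4,2)

C(5,3)=10; C(4,2)+C(4,2)=6+6=12.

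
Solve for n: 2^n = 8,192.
13
8,192 = 1,024 × 8 = 2^10 × 2^3 = 2^13, so n = 13.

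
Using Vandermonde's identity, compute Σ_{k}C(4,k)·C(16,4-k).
= C(4+16,4) = C(20,4) = 4,845.

Answer: 4,845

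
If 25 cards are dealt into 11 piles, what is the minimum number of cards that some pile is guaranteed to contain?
3

Working:
Pigeonhole: ⌈25/11⌉ = 3.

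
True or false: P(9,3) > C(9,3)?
True

Solution: P(9,3) = 504 and C(9,3) = 84; P(n,r) = r! × C(n,r) so P > C whenever r ≥ 2.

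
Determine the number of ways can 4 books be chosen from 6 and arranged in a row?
360

Solution: P(6,4) = 6!/(6-4)! = 360.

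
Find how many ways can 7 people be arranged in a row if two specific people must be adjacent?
1,440

Reasoning: Treat pair as unit: (7-1)! arrangements × 2 internal orders = 1,440.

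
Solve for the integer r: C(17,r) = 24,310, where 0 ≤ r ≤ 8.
C(17,r) is increasing for 0 ≤ r ≤ 8. Stepping up (C(17,r+1) = C(17,r)·(17−r)/(r+1)): C(17,1) = 17, C(17,2) = 136, C(17,3) = 680, C(17,4) = 2,380, C(17,5) = 6,188, C(17,6) = 12,376, C(17,7) = 19,448, C(17,8) = 24,310 ✓. So r = 8.
Final answer: 8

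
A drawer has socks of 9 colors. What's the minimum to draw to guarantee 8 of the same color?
64

Worst case: 7 of each = 63. One more: 64.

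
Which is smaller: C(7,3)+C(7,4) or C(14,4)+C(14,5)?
First=70, Second=3,003.

Answer: C(7,3)+C(7,4)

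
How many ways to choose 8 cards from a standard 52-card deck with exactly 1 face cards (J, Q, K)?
223,722,720

Solution: 12 face cards and 40 non-face cards: C(12,1) × C(40,7) = 12 × 18,643,560 = 223,722,720.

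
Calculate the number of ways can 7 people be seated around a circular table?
720

Circular arrangements: (7-1)! = 720.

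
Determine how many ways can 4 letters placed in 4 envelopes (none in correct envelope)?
9

Solution: Using D(n) = (n-1)[D(n-1) + D(n-2)]:
D(4) = (4-1) × [D(3) + D(2)]
      = 3 × [2 + 1]
      = 3 × 3
      = 9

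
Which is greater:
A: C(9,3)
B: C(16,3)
A=C(9,3)=84, B=C(16,3)=560.
Final answer: B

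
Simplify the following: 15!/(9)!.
3,603,600

Solution: This equals 15×14×...×10 = 3,603,600.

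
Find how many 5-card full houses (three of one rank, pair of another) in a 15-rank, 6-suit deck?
63,000

Working:
Triple rank: 15. Triple suits: C(6,3)=20. Pair rank: 14. Pair suits: C(6,2)=15. Total: 63,000.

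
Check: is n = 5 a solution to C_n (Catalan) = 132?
No
C_5 = C(10,5)/(5+1) = 252/6 = 42, which does not equal 132.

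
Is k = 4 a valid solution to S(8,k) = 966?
No

Explanation: S(8,4) = 4·S(7,4) + S(7,3) = 4·350 + 301 = 1,701, which does not equal 966.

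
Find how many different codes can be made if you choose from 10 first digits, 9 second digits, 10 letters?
900

Explanation: By the multiplication principle: 10 × 9 × 10 = 900.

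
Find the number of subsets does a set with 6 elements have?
Each element can be included or excluded: 2^6 = 64.

Answer: 64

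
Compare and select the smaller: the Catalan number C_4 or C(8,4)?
C_4

Explanation: C_4 = C(8,4)/(4+1) = 70/5 = 14; C(8,4) = 70.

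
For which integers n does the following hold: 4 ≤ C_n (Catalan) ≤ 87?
3, 4, 5
C_2=2; C_3=5; C_4=14; C_5=42; C_6=132. So valid n = 3, 4, 5.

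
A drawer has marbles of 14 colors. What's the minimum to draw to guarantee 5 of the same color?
Worst case: 4 of each = 56. One more: 57.
Final answer: 57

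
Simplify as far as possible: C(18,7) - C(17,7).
12,376

Reasoning: C(18,7) - C(17,7) = C(17,6) = 12,376.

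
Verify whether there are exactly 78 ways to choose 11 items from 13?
True

Explanation: C(13,11) = 78.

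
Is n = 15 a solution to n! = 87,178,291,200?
15! = 15·14! = 15·87,178,291,200 = 1,307,674,368,000, which does not equal 87,178,291,200.
Final answer: No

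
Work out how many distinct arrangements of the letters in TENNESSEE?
Word has 9 letters (T=1, E=4, N=2, S=2). Arrangements: 9!/Π(k!) = 3,780.
Final answer: 3,780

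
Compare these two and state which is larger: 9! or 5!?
9!

9!=362,880, 5!=120. 9! > 5!.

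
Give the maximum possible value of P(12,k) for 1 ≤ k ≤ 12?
479,001,600

Solution: P(12,k) increases in k, so maximum at k = 12: 12! = 479,001,600.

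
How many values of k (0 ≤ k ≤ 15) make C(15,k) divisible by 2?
0
Checking C(15,k) mod 2 for k = 0..15: none are divisible by 2. Count = 0.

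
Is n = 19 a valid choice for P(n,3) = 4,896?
No

Solution: P(19,3) = 19·18·17 = 5,814, which does not equal 4,896.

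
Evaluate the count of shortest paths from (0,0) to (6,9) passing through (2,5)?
1,470

Working:
To (2,5): C(7,2)=21. From there: C(8,4)=70. Total: 1,470.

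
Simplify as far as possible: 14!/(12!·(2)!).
This is C(14,12) = 91.

Answer: 91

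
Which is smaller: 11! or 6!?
6!

Working:
11!=39,916,800, 6!=720. 11! > 6!.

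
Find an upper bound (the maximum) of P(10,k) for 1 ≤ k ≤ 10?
3,628,800

P(10,k) increases in k, so maximum at k = 10: 10! = 3,628,800.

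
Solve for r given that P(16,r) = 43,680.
4

P(16,r) = 16·15·…·(16−r+1), a product of r factors. Multiplying down from 16: 16 = 16; 16·15 = 240; 16·15·14 = 3,360; 16·15·14·13 = 43,680 ✓ (4 factors). So r = 4.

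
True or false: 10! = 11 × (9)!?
False

Reasoning: 10! = 10 × 9! = 3,628,800, but 11 × 9! = 3,991,680.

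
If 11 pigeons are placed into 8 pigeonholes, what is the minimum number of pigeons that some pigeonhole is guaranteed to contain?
2

Solution: Pigeonhole: ⌈11/8⌉ = 2.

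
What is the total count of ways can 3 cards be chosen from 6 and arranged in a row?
120

P(6,3) = 6!/(6-3)! = 120.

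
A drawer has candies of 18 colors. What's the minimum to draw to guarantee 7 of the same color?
Worst case: 6 of each = 108. One more: 109.
Final answer: 109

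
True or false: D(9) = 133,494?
Derangements of 9 elements: D(9) = (9-1)·[D(8) + D(7)] = 8·[14,833 + 1,854] = 133,496.
Final answer: False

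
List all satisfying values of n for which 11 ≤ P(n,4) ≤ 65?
P(3,4)=0; P(4,4)=24; P(5,4)=120. So valid n = 4.

Answer: 4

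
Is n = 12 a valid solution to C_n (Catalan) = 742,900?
No

C_12 = C(24,12)/(12+1) = 2,704,156/13 = 208,012, which does not equal 742,900.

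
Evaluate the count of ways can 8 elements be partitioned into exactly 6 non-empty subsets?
266

Explanation: This equals S(8,6), the Stirling number of the 2nd kind.
Using the Stirling recurrence: S(n,k) = k·S(n-1,k) + S(n-1,k-1)
S(8,6) = 6·S(7,6) + S(7,5)
         = 6·21 + 140
         = 126 + 140
         = 266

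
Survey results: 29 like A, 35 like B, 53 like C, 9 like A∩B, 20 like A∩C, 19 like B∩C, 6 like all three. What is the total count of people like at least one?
75

Solution: |A∪B∪C| = 29+35+53-9-20-19+6 = 75.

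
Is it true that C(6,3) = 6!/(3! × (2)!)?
False

Reasoning: The correct denominator is 3!×3!, giving C(6,3) = 20; the stated RHS is 6!/(3!×2!) = 60 ≠ 20, so the statement does not hold.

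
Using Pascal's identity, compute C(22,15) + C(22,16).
245,157

Working:
C(22,15) + C(22,16) = C(23,16) = 245,157.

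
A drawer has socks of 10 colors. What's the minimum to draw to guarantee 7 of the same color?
61

Reasoning: Worst case: 6 of each = 60. One more: 61.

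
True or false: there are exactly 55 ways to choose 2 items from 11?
True

Reasoning: C(11,2) = 55.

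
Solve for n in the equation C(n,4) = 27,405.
30

Reasoning: C(n,4) = n(n−1)(n−2)(n−3)/4! is increasing in n, and n(n−1)(n−2)(n−3) = 4!·27,405 = 657,720 ≈ (n−1.5)^4 gives n ≈ 30.0. Check: C(28,4) = 20,475, C(29,4) = 23,751, C(30,4) = 27,405 ✓. So n = 30.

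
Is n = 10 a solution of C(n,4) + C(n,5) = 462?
Yes

Solution: C(10,4) + C(10,5) = 210 + 252 = 462, which equals 462.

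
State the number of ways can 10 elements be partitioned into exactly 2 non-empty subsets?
511

Working:
This equals S(10,2), the Stirling number of the 2nd kind.
Using the Stirling recurrence: S(n,k) = k·S(n-1,k) + S(n-1,k-1)
S(10,2) = 2·S(9,2) + S(9,1)
         = 2·255 + 1
         = 510 + 1
         = 511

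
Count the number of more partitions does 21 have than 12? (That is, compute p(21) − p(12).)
715

Reasoning: Pentagonal recurrence p(n) = p(n−1) + p(n−2) − p(n−5) − p(n−7) + …: p(21) = p(20) + p(19) − p(16) − p(14) + p(9) + p(6) = 627 + 490 − 231 − 135 + 30 + 11 = 792.
p(12) = p(11) + p(10) − p(7) − p(5) + p(0) = 56 + 42 − 15 − 7 + 1 = 77.
Difference = 792 − 77 = 715.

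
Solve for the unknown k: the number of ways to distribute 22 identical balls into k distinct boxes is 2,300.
4

Solution: Stars and bars: the count is C(22+k−1, k−1), increasing in k. k=2: C(23,1) = 23, k=3: C(24,2) = 276, k=4: C(25,3) = 2,300 ✓. So k = 4.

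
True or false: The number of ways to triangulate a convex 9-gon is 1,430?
Triangulations of a convex 9-gon are counted by the Catalan number C_7: C_7 = C(14,7)/(7+1) = 3,432/8 = 429.

Answer: False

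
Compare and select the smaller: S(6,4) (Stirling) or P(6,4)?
S(6,4)

S(6,4) = 4·S(5,4) + S(5,3) = 4·10 + 25 = 65; P(6,4) = 360.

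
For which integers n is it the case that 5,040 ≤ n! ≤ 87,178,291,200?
7, 8, 9, 10, 11, 12, 13, 14

Working:
n! is strictly increasing; 7! = 5,040 and 14! = 87,178,291,200, so valid n = 7, 8, 9, 10, 11, 12, 13, 14.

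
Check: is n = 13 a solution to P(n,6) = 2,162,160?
No

P(13,6) = 13·12·11·10·9·8 = 1,235,520, which does not equal 2,162,160.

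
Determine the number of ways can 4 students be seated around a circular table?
6

Working:
Circular arrangements: (4-1)! = 6.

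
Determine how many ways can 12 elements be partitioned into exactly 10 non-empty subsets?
1,705

Solution: This equals S(12,10), the Stirling number of the 2nd kind.
Using the Stirling recurrence: S(n,k) = k·S(n-1,k) + S(n-1,k-1)
S(12,10) = 10·S(11,10) + S(11,9)
         = 10·55 + 1155
         = 550 + 1155
         = 1,705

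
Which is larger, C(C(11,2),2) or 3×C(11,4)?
C(C(11,2),2)

Solution: C(C(11,2),2)=1,485, 3×C(11,4)=990.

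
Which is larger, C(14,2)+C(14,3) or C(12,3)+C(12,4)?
C(12,3)+C(12,4)

Reasoning: First=455, Second=715.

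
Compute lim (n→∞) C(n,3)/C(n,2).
∞

Explanation: C(n,3)/C(n,2) = (n-2)/3 → ∞ as n → ∞.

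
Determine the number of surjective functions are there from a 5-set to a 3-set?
150

Working:
Onto functions = 3! × S(5,3)
First compute S(5,3) via recurrence:
Using the Stirling recurrence: S(n,k) = k·S(n-1,k) + S(n-1,k-1)
S(5,3) = 3·S(4,3) + S(4,2)
         = 3·6 + 7
         = 18 + 7
         = 25
Then: 6 × 25 = 150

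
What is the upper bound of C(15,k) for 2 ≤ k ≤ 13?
6,435
C(15,k) is maximised at the centre of the row: C(15,7) = 6,435.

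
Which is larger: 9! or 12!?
12!

Working:
9!=362,880, 12!=479,001,600. 12! > 9!.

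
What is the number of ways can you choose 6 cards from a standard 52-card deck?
C(52,6) = 20,358,520.

Answer: 20,358,520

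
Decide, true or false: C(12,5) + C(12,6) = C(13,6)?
True

Working:
Pascal's identity: LHS = 792 + 924 = 1,716; RHS = C(13,6) = 1,716. Both sides agree, so the statement holds.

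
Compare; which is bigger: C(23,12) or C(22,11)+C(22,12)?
Equal

By Pascal's identity: C(23,12) = C(22,11)+C(22,12) = 1,352,078. Equal.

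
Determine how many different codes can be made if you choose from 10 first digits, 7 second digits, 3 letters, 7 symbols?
1,470

Working:
By the multiplication principle: 10 × 7 × 3 × 7 = 1,470.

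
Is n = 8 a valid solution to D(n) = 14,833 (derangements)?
D(8) = (8-1)·[D(7) + D(6)] = 7·[1,854 + 265] = 14,833, which equals 14,833.

Answer: Yes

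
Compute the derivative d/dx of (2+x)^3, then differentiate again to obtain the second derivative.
6(2+x)^1

Explanation: First derivative: 3(2+x)^{2}. Second derivative: 3·2·(2+x)^{1} = 6(2+x)^{1}.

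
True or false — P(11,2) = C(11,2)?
False

Solution: P(11,2) = 110 but C(11,2) = 55; they differ by a factor of 2! = 2, so the statement does not hold.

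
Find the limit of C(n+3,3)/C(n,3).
1

Reasoning: Both numerator and denominator grow as n^3/3! for large n, so the ratio → 1.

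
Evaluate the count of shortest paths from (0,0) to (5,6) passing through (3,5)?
168
To (3,5): C(8,3)=56. From there: C(3,2)=3. Total: 168.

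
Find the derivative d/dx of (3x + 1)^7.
21(3x + 1)^6

Solution: Chain rule: 7(3x+1)^{6} × 3 = 21(3x+1)^{6}.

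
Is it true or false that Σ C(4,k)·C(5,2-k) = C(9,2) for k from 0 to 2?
True

Reasoning: Vandermonde's identity gives C(9,2) = 36; RHS C(9,2) = 36.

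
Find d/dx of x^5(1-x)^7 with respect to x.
5x^4(1-x)^7 - 7x^5(1-x)^6

Explanation: Product rule: 5x^{4}(1-x)^{7} + x^5·(-7)(1-x)^{6}.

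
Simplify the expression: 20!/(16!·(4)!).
This is C(20,16) = 4,845.

Answer: 4,845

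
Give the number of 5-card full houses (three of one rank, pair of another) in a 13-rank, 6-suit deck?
46,800

Reasoning: Triple rank: 13. Triple suits: C(6,3)=20. Pair rank: 12. Pair suits: C(6,2)=15. Total: 46,800.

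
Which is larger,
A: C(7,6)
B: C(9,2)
A=C(7,6)=7, B=C(9,2)=36.
Final answer: B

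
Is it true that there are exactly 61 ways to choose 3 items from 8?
False

Solution: C(8,3) = 56 ≠ 61.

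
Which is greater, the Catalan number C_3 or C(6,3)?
C(6,3)

Working:
C_3 = C(6,3)/(3+1) = 20/4 = 5; C(6,3) = 20.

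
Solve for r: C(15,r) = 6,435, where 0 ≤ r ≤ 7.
7

Explanation: C(15,r) is increasing for 0 ≤ r ≤ 7. Stepping up (C(15,r+1) = C(15,r)·(15−r)/(r+1)): C(15,1) = 15, C(15,2) = 105, C(15,3) = 455, C(15,4) = 1,365, C(15,5) = 3,003, C(15,6) = 5,005, C(15,7) = 6,435 ✓. So r = 7.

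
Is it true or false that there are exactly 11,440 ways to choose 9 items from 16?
True

Solution: C(16,9) = 11,440.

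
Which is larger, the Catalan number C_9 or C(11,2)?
C_9

Working:
C_9 = C(18,9)/(9+1) = 48,620/10 = 4,862; C(11,2) = 55.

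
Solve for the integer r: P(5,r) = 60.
3

Working:
P(5,r) = 5·4·…·(5−r+1), a product of r factors. Multiplying down from 5: 5 = 5; 5·4 = 20; 5·4·3 = 60 ✓ (3 factors). So r = 3.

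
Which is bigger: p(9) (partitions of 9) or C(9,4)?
C(9,4)

Explanation: Pentagonal recurrence p(n) = p(n−1) + p(n−2) − p(n−5) − p(n−7) + …: p(9) = p(8) + p(7) − p(4) − p(2) = 22 + 15 − 5 − 2 = 30; C(9,4) = 126.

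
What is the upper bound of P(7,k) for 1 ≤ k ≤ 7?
P(7,k) increases in k, so maximum at k = 7: 7! = 5,040.

Answer: 5,040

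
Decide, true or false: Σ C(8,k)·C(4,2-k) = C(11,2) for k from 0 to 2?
False
Vandermonde's identity gives C(12,2) = 66; RHS C(11,2) = 55.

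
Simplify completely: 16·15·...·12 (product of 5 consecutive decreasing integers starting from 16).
524,160

This is P(16,5) = 16!/(11)! = 524,160.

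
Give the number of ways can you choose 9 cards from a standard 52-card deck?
3,679,075,400

Explanation: C(52,9) = 3,679,075,400.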